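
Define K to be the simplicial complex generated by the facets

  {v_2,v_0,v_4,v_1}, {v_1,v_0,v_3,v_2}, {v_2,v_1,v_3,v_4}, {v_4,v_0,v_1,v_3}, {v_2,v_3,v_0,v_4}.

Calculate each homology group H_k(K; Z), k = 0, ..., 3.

We work with the vertex ordering v_0 < v_1 < v_2 < v_3 < v_4. The simplices of K, each written with vertices in increasing order, are:

  0-simplices (5): [v_0], [v_1], [v_2], [v_3], [v_4]
  1-simplices (10): [v_0,v_1], [v_0,v_2], [v_0,v_3], [v_0,v_4], [v_1,v_2], [v_1,v_3], [v_1,v_4], [v_2,v_3], [v_2,v_4], [v_3,v_4]
  2-simplices (10): [v_0,v_1,v_2], [v_0,v_1,v_3], [v_0,v_1,v_4], [v_0,v_2,v_3], [v_0,v_2,v_4], [v_0,v_3,v_4], [v_1,v_2,v_3], [v_1,v_2,v_4], [v_1,v_3,v_4], [v_2,v_3,v_4]
  3-simplices (5): [v_0,v_1,v_2,v_3], [v_0,v_1,v_2,v_4], [v_0,v_1,v_3,v_4], [v_0,v_2,v_3,v_4], [v_1,v_2,v_3,v_4]

giving chain groups C_0 ≅ Z^5, C_1 ≅ Z^10, C_2 ≅ Z^10, C_3 ≅ Z^5.

Boundary ∂_1: C_1 → C_0 sends each edge [p,q] (with p < q) to q − p.
This gives a 5×10 integer matrix of rank 4; reducing to Smith normal form yields diagonal entries (1,1,1,1).

∂_2: C_2 → C_1 maps a triangle to the signed sum of its edges. For instance
  ∂[v_2,v_3,v_4] = [v_3,v_4] − [v_2,v_4] + [v_2,v_3],
  ∂[v_0,v_3,v_4] = [v_3,v_4] − [v_0,v_4] + [v_0,v_3].
As a 10×10 matrix over Z this has rank 6, with invariant factors (1,1,1,1,1,1).

The boundary map ∂_3: C_3 → C_2 sends each 3-simplex σ to the alternating sum Σ_i (−1)^i (σ with its i-th vertex removed). For instance
  ∂[v_0,v_2,v_3,v_4] = [v_2,v_3,v_4] − [v_0,v_3,v_4] + [v_0,v_2,v_4] − [v_0,v_2,v_3],
  ∂[v_1,v_2,v_3,v_4] = [v_2,v_3,v_4] − [v_1,v_3,v_4] + [v_1,v_2,v_4] − [v_1,v_2,v_3].
As a 10×5 matrix over Z this has rank 4, with invariant factors (1,1,1,1).

From H_k ≅ ker(∂_k) / im(∂_{k+1}) we obtain:

  H_0: rank C_0 − rank ∂_1 = 5 − 4 = 1, and the invariant factors of ∂_1 are all 1, so H_0 ≅ Z.
  H_1: rank ker ∂_1 − rank ∂_2 = (10 − 4) − 6 = 0, and the invariant factors of ∂_2 are all 1, so H_1 ≅ 0.
  H_2: rank ker ∂_2 − rank ∂_3 = (10 − 6) − 4 = 0, and the invariant factors of ∂_3 are all 1, so H_2 ≅ 0.
  H_3: rank ker ∂_3 − rank ∂_4 = (5 − 4) − 0 = 1, and there is no ∂_4, so H_3 ≅ Z.

H_0 ≅ Z,  H_1 = 0,  H_2 = 0,  H_3 ≅ Z.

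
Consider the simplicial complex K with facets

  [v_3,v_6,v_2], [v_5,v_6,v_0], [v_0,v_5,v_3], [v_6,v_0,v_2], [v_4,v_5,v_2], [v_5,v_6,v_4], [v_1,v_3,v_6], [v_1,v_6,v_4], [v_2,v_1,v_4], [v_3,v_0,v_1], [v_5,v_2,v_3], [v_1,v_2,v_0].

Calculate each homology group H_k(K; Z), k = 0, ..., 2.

We work with the vertex ordering v_0 < v_1 < v_2 < v_3 < v_4 < v_5 < v_6. The simplices of K, each written with vertices in increasing order, are:

  0-simplices (7): [v_0], [v_1], [v_2], [v_3], [v_4], [v_5], [v_6]
  1-simplices (18): (18 of them)
  2-simplices (12): (12 of them)

Hence C_0 ≅ Z^7, C_1 ≅ Z^18, C_2 ≅ Z^12.

The boundary map ∂_1: C_1 → C_0 is given by ∂[p,q] = [q] − [p]. For instance
  ∂[v_2,v_4] = [v_4] − [v_2].
As a 7×18 matrix over Z this has rank 6, with invariant factors (1,1,1,1,1,1).

The boundary map ∂_2: C_2 → C_1 maps a triangle to the signed sum of its edges. For instance
  ∂[v_1,v_3,v_6] = [v_3,v_6] − [v_1,v_6] + [v_1,v_3],
  ∂[v_1,v_2,v_4] = [v_2,v_4] − [v_1,v_4] + [v_1,v_2].
The resulting 18×12 matrix has rank 12, and its Smith normal form has invariant factors (1,1,1,1,1,1,1,1,1,1,1,2).

Computing H_k = (kernel of ∂_k) / (image of ∂_{k+1}):

  H_0: rank C_0 − rank ∂_1 = 7 − 6 = 1, and the invariant factors of ∂_1 are all 1, so H_0 = Z.
  H_1: rank ker ∂_1 − rank ∂_2 = (18 − 6) − 12 = 0, and ∂_2 has invariant factor 2 > 1, so H_1 = Z/2.
  H_2: rank ker ∂_2 − rank ∂_3 = (12 − 12) − 0 = 0, and there is no ∂_3, so H_2 = 0.

As a check, the Euler characteristic is 7 − 18 + 12 = 1, which agrees with 1 − 0 + 0 = 1.
(K is a triangulation of the real projective plane RP^2.)

H_0 = Z,  H_1 = Z/2,  H_2 = 0.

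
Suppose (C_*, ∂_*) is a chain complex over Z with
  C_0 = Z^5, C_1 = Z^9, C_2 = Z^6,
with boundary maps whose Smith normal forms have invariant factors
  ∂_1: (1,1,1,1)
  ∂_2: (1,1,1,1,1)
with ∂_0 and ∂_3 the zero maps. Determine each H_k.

H_0: b_0 = 5 − 0 − 4 = 1; torsion from ∂_1 factors > 1: none. So H_0 ≅ Z.
H_1: b_1 = 9 − 4 − 5 = 0; torsion from ∂_2 factors > 1: none. So H_1 ≅ 0.
H_2: b_2 = 6 − 5 − 0 = 1; torsion from ∂_3 factors > 1: none. So H_2 ≅ Z.

H_0 ≅ Z,  H_1 = 0,  H_2 ≅ Z.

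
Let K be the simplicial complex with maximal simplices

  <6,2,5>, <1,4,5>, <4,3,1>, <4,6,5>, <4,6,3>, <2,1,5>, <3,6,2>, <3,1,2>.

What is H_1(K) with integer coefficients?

H_1 = 0.

Fix the vertex order 1 < 2 < 3 < 4 < 5 < 6 and write every simplex with vertices in increasing order. Then dim K = 2 and the simplices of K are:

  0-simplices (6): [1], [2], [3], [4], [5], [6]
  1-simplices (12): [1,2], [1,3], [1,4], [1,5], [2,3], [2,5], [2,6], [3,4], [3,6], [4,5], [4,6], [5,6]
  2-simplices (8): [1,2,3], [1,2,5], [1,3,4], [1,4,5], [2,3,6], [2,5,6], [3,4,6], [4,5,6]

giving chain groups C_0 ≅ Z^6, C_1 ≅ Z^12, C_2 ≅ Z^8.

Boundary ∂_1: C_1 → C_0 sends each edge [p,q] (with p < q) to q − p. For instance
  ∂[1,4] = [4] − [1].
The 6×12 boundary matrix has rank 5 and Smith normal form diag(1,1,1,1,1).

The boundary map ∂_2: C_2 → C_1 sends each 2-simplex [p,q,r] to [q,r] − [p,r] + [p,q]. For instance
  ∂[2,5,6] = [5,6] − [2,6] + [2,5],
  ∂[2,3,6] = [3,6] − [2,6] + [2,3].
This gives a 12×8 integer matrix of rank 7; reducing to Smith normal form yields diagonal entries (1,1,1,1,1,1,1).

Computing H_k = (kernel of ∂_k) / (image of ∂_{k+1}):

  H_1: rank ker ∂_1 − rank ∂_2 = (12 − 5) − 7 = 0, and the invariant factors of ∂_2 are all 1, so H_1 = 0.

(K is a triangulation of the 2-sphere S^2.)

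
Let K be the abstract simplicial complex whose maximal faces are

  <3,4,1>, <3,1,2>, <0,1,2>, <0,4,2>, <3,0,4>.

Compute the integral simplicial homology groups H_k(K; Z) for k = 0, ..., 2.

H_0 ≅ Z,  H_1 ≅ Z,  H_2 = 0.

Order the vertices as 0 < 1 < 2 < 3 < 4. Listing each simplex with vertices in this order, K has dimension 2 with simplices:

  0-simplices (5): [0], [1], [2], [3], [4]
  1-simplices (10): [0,1], [0,2], [0,3], [0,4], [1,2], [1,3], [1,4], [2,3], [2,4], [3,4]
  2-simplices (5): [0,1,2], [0,2,4], [0,3,4], [1,2,3], [1,3,4]

so the chain groups are C_0 ≅ Z^5, C_1 ≅ Z^10, C_2 ≅ Z^5.

Boundary ∂_1: C_1 → C_0 sends each edge [p,q] (with p < q) to q − p. For instance
  ∂[1,2] = [2] − [1].
The 5×10 boundary matrix has rank 4 and Smith normal form diag(1,1,1,1).

∂_2: C_2 → C_1 acts by ∂[p,q,r] = [q,r] − [p,r] + [p,q]. For instance
  ∂[0,3,4] = [3,4] − [0,4] + [0,3],
  ∂[0,2,4] = [2,4] − [0,4] + [0,2].
This gives a 10×5 integer matrix of rank 5; reducing to Smith normal form yields diagonal entries (1,1,1,1,1).

Reading off H_k = ker ∂_k / im ∂_{k+1}:

  H_0: rank C_0 − rank ∂_1 = 5 − 4 = 1, and the invariant factors of ∂_1 are all 1, so H_0 ≅ Z.
  H_1: rank ker ∂_1 − rank ∂_2 = (10 − 4) − 5 = 1, and the invariant factors of ∂_2 are all 1, so H_1 ≅ Z.
  H_2: rank ker ∂_2 − rank ∂_3 = (5 − 5) − 0 = 0, and there is no ∂_3, so H_2 ≅ 0.

(K is a triangulation of the Möbius band.)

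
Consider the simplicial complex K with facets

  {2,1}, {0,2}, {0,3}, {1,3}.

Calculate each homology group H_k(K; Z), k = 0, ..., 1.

H_0 = Z,  H_1 = Z.

We work with the vertex ordering 0 < 1 < 2 < 3. The simplices of K, each written with vertices in increasing order, are:

  0-simplices (4): [0], [1], [2], [3]
  1-simplices (4): [0,2], [0,3], [1,2], [1,3]

Hence C_0 ≅ Z^4, C_1 ≅ Z^4.

The boundary map ∂_1: C_1 → C_0 is given by ∂[p,q] = [q] − [p].
As a 4×4 matrix over Z this has rank 3, with invariant factors (1,1,1).

Reading off H_k = ker ∂_k / im ∂_{k+1}:

  H_0: rank C_0 − rank ∂_1 = 4 − 3 = 1, and the invariant factors of ∂_1 are all 1, so H_0 ≅ Z.
  H_1: rank ker ∂_1 − rank ∂_2 = (4 − 3) − 0 = 1, and there is no ∂_2, so H_1 ≅ Z.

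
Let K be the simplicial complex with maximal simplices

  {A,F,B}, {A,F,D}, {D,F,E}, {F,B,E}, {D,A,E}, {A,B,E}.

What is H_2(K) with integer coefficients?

Take the total order A < B < D < E < F on the vertex set. Then K (dimension 2) consists of the simplices:

  0-simplices (5): A, B, D, E, F
  1-simplices (9): AB, AD, AE, AF, BE, BF, DE, DF, EF
  2-simplices (6): ABE, ABF, ADE, ADF, BEF, DEF

giving chain groups C_0 ≅ Z^5, C_1 ≅ Z^9, C_2 ≅ Z^6.

Boundary ∂_1: C_1 → C_0 is given by ∂[p,q] = [q] − [p].
This gives a 5×9 integer matrix of rank 4; reducing to Smith normal form yields diagonal entries (1,1,1,1).

∂_2: C_2 → C_1 acts by ∂[p,q,r] = [q,r] − [p,r] + [p,q]. For instance
  ∂DEF = EF − DF + DE,
  ∂ABE = BE − AE + AB.
The 9×6 boundary matrix has rank 5 and Smith normal form diag(1,1,1,1,1).

From H_k ≅ ker(∂_k) / im(∂_{k+1}) we obtain:

  H_2: rank ker ∂_2 − rank ∂_3 = (6 − 5) − 0 = 1, and there is no ∂_3, so H_2 = Z.

H_2 ≅ Z.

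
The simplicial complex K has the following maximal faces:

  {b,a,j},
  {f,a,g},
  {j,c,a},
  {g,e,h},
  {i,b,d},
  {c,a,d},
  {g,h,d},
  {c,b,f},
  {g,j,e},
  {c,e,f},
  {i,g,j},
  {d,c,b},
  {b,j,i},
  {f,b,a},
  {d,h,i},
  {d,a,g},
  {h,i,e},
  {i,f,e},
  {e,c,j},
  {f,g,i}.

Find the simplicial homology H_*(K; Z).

H_0 = Z,  H_1 = Z ⊕ Z/2,  H_2 = 0.

We work with the vertex ordering a < b < c < d < e < f < g < h < i < j. The simplices of K, each written with vertices in increasing order, are:

  0-simplices (10): a, b, c, d, e, f, g, h, i, j
  1-simplices (30): ab, ac, ad, af, ag, aj, bc, bd, bf, bi, bj, cd, ce, cf, cj, dg, dh, di, ef, eg, eh, ei, ej, fg, fi, gh, gi, gj, hi, ij
  2-simplices (20): abf, abj, acd, acj, adg, afg, bcd, bcf, bdi, bij, cef, cej, dgh, dhi, efi, egh, egj, ehi, fgi, gij

Hence C_0 ≅ Z^10, C_1 ≅ Z^30, C_2 ≅ Z^20.

The boundary map ∂_1: C_1 → C_0 sends each edge [p,q] (with p < q) to q − p.
This gives a 10×30 integer matrix of rank 9; reducing to Smith normal form yields diagonal entries (1,1,1,1,1,1,1,1,1).

∂_2: C_2 → C_1 maps a triangle to the signed sum of its edges. For instance
  ∂gij = ij − gj + gi,
  ∂dgh = gh − dh + dg.
The 30×20 boundary matrix has rank 20 and Smith normal form diag(1,1,1,1,1,1,1,1,1,1,1,1,1,1,1,1,1,1,1,2).

Now H_k = ker ∂_k / im ∂_{k+1}, so:

  H_0: rank C_0 − rank ∂_1 = 10 − 9 = 1, and the invariant factors of ∂_1 are all 1, so H_0 ≅ Z.
  H_1: rank ker ∂_1 − rank ∂_2 = (30 − 9) − 20 = 1, and ∂_2 has invariant factor 2 > 1, so H_1 ≅ Z ⊕ Z/2.
  H_2: rank ker ∂_2 − rank ∂_3 = (20 − 20) − 0 = 0, and there is no ∂_3, so H_2 ≅ 0.

(K is a triangulation of the Klein bottle.)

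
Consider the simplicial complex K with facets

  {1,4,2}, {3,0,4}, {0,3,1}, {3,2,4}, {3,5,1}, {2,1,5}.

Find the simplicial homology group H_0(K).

H_0 = Z.

Fix the vertex order 0 < 1 < 2 < 3 < 4 < 5 and write every simplex with vertices in increasing order. Then dim K = 2 and the simplices of K are:

  0-simplices (6): [0], [1], [2], [3], [4], [5]
  1-simplices (12): [0,1], [0,3], [0,4], [1,2], [1,3], [1,4], [1,5], [2,3], [2,4], [2,5], [3,4], [3,5]
  2-simplices (6): [0,1,3], [0,3,4], [1,2,4], [1,2,5], [1,3,5], [2,3,4]

so the chain groups are C_0 ≅ Z^6, C_1 ≅ Z^12, C_2 ≅ Z^6.

The boundary map ∂_1: C_1 → C_0 is given by ∂[p,q] = [q] − [p]. For instance
  ∂[0,4] = [4] − [0].
As a 6×12 matrix over Z this has rank 5, with invariant factors (1,1,1,1,1).

∂_2: C_2 → C_1 acts by ∂[p,q,r] = [q,r] − [p,r] + [p,q]. For instance
  ∂[1,3,5] = [3,5] − [1,5] + [1,3],
  ∂[2,3,4] = [3,4] − [2,4] + [2,3].
This gives a 12×6 integer matrix of rank 6; reducing to Smith normal form yields diagonal entries (1,1,1,1,1,1).

Computing H_k = (kernel of ∂_k) / (image of ∂_{k+1}):

  H_0: rank C_0 − rank ∂_1 = 6 − 5 = 1, and the invariant factors of ∂_1 are all 1, so H_0 = Z.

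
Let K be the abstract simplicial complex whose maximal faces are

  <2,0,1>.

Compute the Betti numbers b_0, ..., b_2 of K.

K has 3 vertices, 3 edges, 1 triangle.
rank ∂_0 = 0, rank ∂_1 = 2 ⇒ b_0 = 3 − 0 − 2 = 1; all invariant factors of ∂_1 are 1 so no torsion. So H_0 = Z.
rank ∂_1 = 2, rank ∂_2 = 1 ⇒ b_1 = 3 − 2 − 1 = 0; all invariant factors of ∂_2 are 1 so no torsion. So H_1 = 0.
rank ∂_2 = 1, rank ∂_3 = 0 ⇒ b_2 = 1 − 1 − 0 = 0. So H_2 = 0.

b_0 = 1, b_1 = 0, b_2 = 0.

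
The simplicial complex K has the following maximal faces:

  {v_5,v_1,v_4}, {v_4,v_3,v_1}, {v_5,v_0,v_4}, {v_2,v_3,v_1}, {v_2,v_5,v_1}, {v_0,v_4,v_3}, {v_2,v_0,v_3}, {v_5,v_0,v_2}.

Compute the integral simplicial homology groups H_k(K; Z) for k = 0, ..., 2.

Take the total order v_0 < v_1 < v_2 < v_3 < v_4 < v_5 on the vertex set. Then K (dimension 2) consists of the simplices:

  0-simplices (6): [v_0], [v_1], [v_2], [v_3], [v_4], [v_5]
  1-simplices (12): [v_0,v_2], [v_0,v_3], [v_0,v_4], [v_0,v_5], [v_1,v_2], [v_1,v_3], [v_1,v_4], [v_1,v_5], [v_2,v_3], [v_2,v_5], [v_3,v_4], [v_4,v_5]
  2-simplices (8): [v_0,v_2,v_3], [v_0,v_2,v_5], [v_0,v_3,v_4], [v_0,v_4,v_5], [v_1,v_2,v_3], [v_1,v_2,v_5], [v_1,v_3,v_4], [v_1,v_4,v_5]

so the chain groups are C_0 ≅ Z^6, C_1 ≅ Z^12, C_2 ≅ Z^8.

The boundary map ∂_1: C_1 → C_0 sends each edge [p,q] (with p < q) to q − p. For instance
  ∂[v_0,v_2] = [v_2] − [v_0].
The resulting 6×12 matrix has rank 5, and its Smith normal form has invariant factors (1,1,1,1,1).

Boundary ∂_2: C_2 → C_1 sends each 2-simplex [p,q,r] to [q,r] − [p,r] + [p,q]. For instance
  ∂[v_0,v_3,v_4] = [v_3,v_4] − [v_0,v_4] + [v_0,v_3],
  ∂[v_1,v_4,v_5] = [v_4,v_5] − [v_1,v_5] + [v_1,v_4].
As a 12×8 matrix over Z this has rank 7, with invariant factors (1,1,1,1,1,1,1).

Reading off H_k = ker ∂_k / im ∂_{k+1}:

  H_0: rank C_0 − rank ∂_1 = 6 − 5 = 1, and the invariant factors of ∂_1 are all 1, so H_0 ≅ Z.
  H_1: rank ker ∂_1 − rank ∂_2 = (12 − 5) − 7 = 0, and the invariant factors of ∂_2 are all 1, so H_1 ≅ 0.
  H_2: rank ker ∂_2 − rank ∂_3 = (8 − 7) − 0 = 1, and there is no ∂_3, so H_2 ≅ Z.

H_0 ≅ Z,  H_1 = 0,  H_2 ≅ Z.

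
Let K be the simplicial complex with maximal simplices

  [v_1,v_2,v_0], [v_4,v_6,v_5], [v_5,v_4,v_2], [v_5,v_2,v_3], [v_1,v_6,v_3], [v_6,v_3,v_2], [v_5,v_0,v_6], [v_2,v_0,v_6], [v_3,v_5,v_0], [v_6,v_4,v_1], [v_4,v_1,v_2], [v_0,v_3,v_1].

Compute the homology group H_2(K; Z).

Take the total order v_0 < v_1 < v_2 < v_3 < v_4 < v_5 < v_6 on the vertex set. Then K (dimension 2) consists of the simplices:

  0-simplices (7): [v_0], [v_1], [v_2], [v_3], [v_4], [v_5], [v_6]
  1-simplices (18): (18 of them)
  2-simplices (12): (12 of them)

Hence C_0 ≅ Z^7, C_1 ≅ Z^18, C_2 ≅ Z^12.

The boundary map ∂_1: C_1 → C_0 maps an edge to its endpoints' difference, ∂[p,q] = q − p.
This gives a 7×18 integer matrix of rank 6; reducing to Smith normal form yields diagonal entries (1,1,1,1,1,1).

The boundary map ∂_2: C_2 → C_1 acts by ∂[p,q,r] = [q,r] − [p,r] + [p,q]. For instance
  ∂[v_1,v_4,v_6] = [v_4,v_6] − [v_1,v_6] + [v_1,v_4],
  ∂[v_2,v_4,v_5] = [v_4,v_5] − [v_2,v_5] + [v_2,v_4].
The resulting 18×12 matrix has rank 12, and its Smith normal form has invariant factors (1,1,1,1,1,1,1,1,1,1,1,2).

Computing H_k = (kernel of ∂_k) / (image of ∂_{k+1}):

  H_2: rank ker ∂_2 − rank ∂_3 = (12 − 12) − 0 = 0, and there is no ∂_3, so H_2 ≅ 0.

H_2 ≅ 0.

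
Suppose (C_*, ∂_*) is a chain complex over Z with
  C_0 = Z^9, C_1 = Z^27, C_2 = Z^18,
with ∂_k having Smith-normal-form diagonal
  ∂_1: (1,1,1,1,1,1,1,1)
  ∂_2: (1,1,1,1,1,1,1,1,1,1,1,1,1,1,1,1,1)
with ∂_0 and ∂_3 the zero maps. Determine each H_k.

H_0 ≅ Z,  H_1 ≅ Z^2,  H_2 ≅ Z.

H_0: b_0 = 9 − 0 − 8 = 1; torsion from ∂_1 factors > 1: none. So H_0 ≅ Z.
H_1: b_1 = 27 − 8 − 17 = 2; torsion from ∂_2 factors > 1: none. So H_1 ≅ Z^2.
H_2: b_2 = 18 − 17 − 0 = 1; torsion from ∂_3 factors > 1: none. So H_2 ≅ Z.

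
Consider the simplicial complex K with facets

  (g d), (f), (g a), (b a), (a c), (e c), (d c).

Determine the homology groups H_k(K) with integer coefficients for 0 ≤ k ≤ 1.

H_0 ≅ Z^2,  H_1 ≅ Z.

K has 7 vertices, 6 edges.
rank ∂_0 = 0, rank ∂_1 = 5 ⇒ b_0 = 7 − 0 − 5 = 2; all invariant factors of ∂_1 are 1 so no torsion. So H_0 ≅ Z^2.
rank ∂_1 = 5, rank ∂_2 = 0 ⇒ b_1 = 6 − 5 − 0 = 1. So H_1 ≅ Z.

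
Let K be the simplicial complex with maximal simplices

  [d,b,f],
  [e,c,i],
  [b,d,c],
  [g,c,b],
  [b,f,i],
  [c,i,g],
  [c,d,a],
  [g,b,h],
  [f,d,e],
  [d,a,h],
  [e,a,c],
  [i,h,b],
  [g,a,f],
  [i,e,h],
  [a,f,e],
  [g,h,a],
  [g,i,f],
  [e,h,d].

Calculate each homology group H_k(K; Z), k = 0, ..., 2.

H_0 = Z,  H_1 = Z ⊕ Z/2,  H_2 = 0.

K has 9 vertices, 27 edges, 18 triangles.
rank ∂_0 = 0, rank ∂_1 = 8 ⇒ b_0 = 9 − 0 − 8 = 1; all invariant factors of ∂_1 are 1 so no torsion. So H_0 ≅ Z.
rank ∂_1 = 8, rank ∂_2 = 18 ⇒ b_1 = 27 − 8 − 18 = 1; ∂_2 has invariant factor(s) [2] giving torsion. So H_1 ≅ Z ⊕ Z/2.
rank ∂_2 = 18, rank ∂_3 = 0 ⇒ b_2 = 18 − 18 − 0 = 0. So H_2 ≅ 0.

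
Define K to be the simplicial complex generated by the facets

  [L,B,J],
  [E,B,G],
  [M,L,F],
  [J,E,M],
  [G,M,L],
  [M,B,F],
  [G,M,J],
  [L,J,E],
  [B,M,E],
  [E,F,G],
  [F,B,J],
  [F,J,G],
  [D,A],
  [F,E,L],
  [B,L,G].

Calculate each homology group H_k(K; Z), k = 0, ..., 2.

H_0 ≅ Z^2,  H_1 ≅ Z^2,  H_2 ≅ Z.

We work with the vertex ordering A < B < D < E < F < G < J < L < M. The simplices of K, each written with vertices in increasing order, are:

  0-simplices (9): A, B, D, E, F, G, J, L, M
  1-simplices (22): AD, BE, BF, BG, BJ, BL, BM, EF, EG, EJ, EL, EM, FG, FJ, FL, FM, GJ, GL, GM, JL, JM, LM
  2-simplices (14): BEG, BEM, BFJ, BFM, BGL, BJL, EFG, EFL, EJL, EJM, FGJ, FLM, GJM, GLM

giving chain groups C_0 ≅ Z^9, C_1 ≅ Z^22, C_2 ≅ Z^14.

∂_1: C_1 → C_0 maps an edge to its endpoints' difference, ∂[p,q] = q − p. For instance
  ∂EL = L − E.
As a 9×22 matrix over Z this has rank 7, with invariant factors (1,1,1,1,1,1,1).

Boundary ∂_2: C_2 → C_1 sends each 2-simplex [p,q,r] to [q,r] − [p,r] + [p,q]. For instance
  ∂GJM = JM − GM + GJ,
  ∂BEM = EM − BM + BE.
The resulting 22×14 matrix has rank 13, and its Smith normal form has invariant factors (1,1,1,1,1,1,1,1,1,1,1,1,1).

Now H_k = ker ∂_k / im ∂_{k+1}, so:

  H_0: rank C_0 − rank ∂_1 = 9 − 7 = 2, and the invariant factors of ∂_1 are all 1, so H_0 ≅ Z^2.
  H_1: rank ker ∂_1 − rank ∂_2 = (22 − 7) − 13 = 2, and the invariant factors of ∂_2 are all 1, so H_1 ≅ Z^2.
  H_2: rank ker ∂_2 − rank ∂_3 = (14 − 13) − 0 = 1, and there is no ∂_3, so H_2 ≅ Z.

As a check, the Euler characteristic is 9 − 22 + 14 = 1, which agrees with 2 − 2 + 1 = 1.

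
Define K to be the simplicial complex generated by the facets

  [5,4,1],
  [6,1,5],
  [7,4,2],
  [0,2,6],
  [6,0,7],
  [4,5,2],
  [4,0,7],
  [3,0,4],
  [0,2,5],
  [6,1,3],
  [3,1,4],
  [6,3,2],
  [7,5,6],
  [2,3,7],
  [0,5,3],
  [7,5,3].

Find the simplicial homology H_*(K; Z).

Fix the vertex order 0 < 1 < 2 < 3 < 4 < 5 < 6 < 7 and write every simplex with vertices in increasing order. Then dim K = 2 and the simplices of K are:

  0-simplices (8): [0], [1], [2], [3], [4], [5], [6], [7]
  1-simplices (24): (24 of them)
  2-simplices (16): [0,2,5], [0,2,6], [0,3,4], [0,3,5], [0,4,7], [0,6,7], [1,3,4], [1,3,6], [1,4,5], [1,5,6], [2,3,6], [2,3,7], [2,4,5], [2,4,7], [3,5,7], [5,6,7]

so the chain groups are C_0 ≅ Z^8, C_1 ≅ Z^24, C_2 ≅ Z^16.

∂_1: C_1 → C_0 maps an edge to its endpoints' difference, ∂[p,q] = q − p. For instance
  ∂[3,4] = [4] − [3].
As a 8×24 matrix over Z this has rank 7, with invariant factors (1,1,1,1,1,1,1).

The boundary map ∂_2: C_2 → C_1 sends each 2-simplex [p,q,r] to [q,r] − [p,r] + [p,q]. For instance
  ∂[2,3,7] = [3,7] − [2,7] + [2,3],
  ∂[0,2,5] = [2,5] − [0,5] + [0,2].
As a 24×16 matrix over Z this has rank 15, with invariant factors (1,1,1,1,1,1,1,1,1,1,1,1,1,1,1).

From H_k ≅ ker(∂_k) / im(∂_{k+1}) we obtain:

  H_0: rank C_0 − rank ∂_1 = 8 − 7 = 1, and the invariant factors of ∂_1 are all 1, so H_0 ≅ Z.
  H_1: rank ker ∂_1 − rank ∂_2 = (24 − 7) − 15 = 2, and the invariant factors of ∂_2 are all 1, so H_1 ≅ Z^2.
  H_2: rank ker ∂_2 − rank ∂_3 = (16 − 15) − 0 = 1, and there is no ∂_3, so H_2 ≅ Z.

As a check, the Euler characteristic is 8 − 24 + 16 = 0, which agrees with 1 − 2 + 1 = 0.
(K is a triangulation of the torus T^2.)

H_0 = Z,  H_1 = Z^2,  H_2 = Z.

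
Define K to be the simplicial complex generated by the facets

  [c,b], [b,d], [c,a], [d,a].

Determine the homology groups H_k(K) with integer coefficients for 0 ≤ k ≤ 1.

H_0 = Z,  H_1 = Z.

Take the total order a < b < c < d on the vertex set. Then K (dimension 1) consists of the simplices:

  0-simplices (4): a, b, c, d
  1-simplices (4): ac, ad, bc, bd

giving chain groups C_0 ≅ Z^4, C_1 ≅ Z^4.

The boundary map ∂_1: C_1 → C_0 is given by ∂[p,q] = [q] − [p]. For instance
  ∂bc = c − b.
The 4×4 boundary matrix has rank 3 and Smith normal form diag(1,1,1).

Reading off H_k = ker ∂_k / im ∂_{k+1}:

  H_0: rank C_0 − rank ∂_1 = 4 − 3 = 1, and the invariant factors of ∂_1 are all 1, so H_0 = Z.
  H_1: rank ker ∂_1 − rank ∂_2 = (4 − 3) − 0 = 1, and there is no ∂_2, so H_1 = Z.

As a check, the Euler characteristic is 4 − 4 = 0, which agrees with 1 − 1 = 0.
(K is a triangulation of the circle S^1.)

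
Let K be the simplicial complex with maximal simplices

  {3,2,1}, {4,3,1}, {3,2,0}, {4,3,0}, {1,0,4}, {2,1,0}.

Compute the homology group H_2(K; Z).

H_2 ≅ Z.

We work with the vertex ordering 0 < 1 < 2 < 3 < 4. The simplices of K, each written with vertices in increasing order, are:

  0-simplices (5): [0], [1], [2], [3], [4]
  1-simplices (9): [0,1], [0,2], [0,3], [0,4], [1,2], [1,3], [1,4], [2,3], [3,4]
  2-simplices (6): [0,1,2], [0,1,4], [0,2,3], [0,3,4], [1,2,3], [1,3,4]

giving chain groups C_0 ≅ Z^5, C_1 ≅ Z^9, C_2 ≅ Z^6.

Boundary ∂_1: C_1 → C_0 maps an edge to its endpoints' difference, ∂[p,q] = q − p.
This gives a 5×9 integer matrix of rank 4; reducing to Smith normal form yields diagonal entries (1,1,1,1).

∂_2: C_2 → C_1 sends each 2-simplex [p,q,r] to [q,r] − [p,r] + [p,q]. For instance
  ∂[0,2,3] = [2,3] − [0,3] + [0,2],
  ∂[1,3,4] = [3,4] − [1,4] + [1,3].
This gives a 9×6 integer matrix of rank 5; reducing to Smith normal form yields diagonal entries (1,1,1,1,1).

Now H_k = ker ∂_k / im ∂_{k+1}, so:

  H_2: rank ker ∂_2 − rank ∂_3 = (6 − 5) − 0 = 1, and there is no ∂_3, so H_2 ≅ Z.

(K is a triangulation of the 2-sphere S^2.)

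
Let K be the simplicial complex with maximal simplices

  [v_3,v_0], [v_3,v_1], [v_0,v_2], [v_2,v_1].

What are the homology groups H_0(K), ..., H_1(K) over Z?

H_0 = Z,  H_1 = Z.

We work with the vertex ordering v_0 < v_1 < v_2 < v_3. The simplices of K, each written with vertices in increasing order, are:

  0-simplices (4): [v_0], [v_1], [v_2], [v_3]
  1-simplices (4): [v_0,v_2], [v_0,v_3], [v_1,v_2], [v_1,v_3]

Hence C_0 ≅ Z^4, C_1 ≅ Z^4.

∂_1: C_1 → C_0 maps an edge to its endpoints' difference, ∂[p,q] = q − p. For instance
  ∂[v_0,v_3] = [v_3] − [v_0].
This gives a 4×4 integer matrix of rank 3; reducing to Smith normal form yields diagonal entries (1,1,1).

Reading off H_k = ker ∂_k / im ∂_{k+1}:

  H_0: rank C_0 − rank ∂_1 = 4 − 3 = 1, and the invariant factors of ∂_1 are all 1, so H_0 ≅ Z.
  H_1: rank ker ∂_1 − rank ∂_2 = (4 − 3) − 0 = 1, and there is no ∂_2, so H_1 ≅ Z.

As a check, the Euler characteristic is 4 − 4 = 0, which agrees with 1 − 1 = 0.
(K is a triangulation of the circle S^1.)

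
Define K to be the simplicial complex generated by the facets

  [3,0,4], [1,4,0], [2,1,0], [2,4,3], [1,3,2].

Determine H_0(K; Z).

H_0 ≅ Z.

Fix the vertex order 0 < 1 < 2 < 3 < 4 and write every simplex with vertices in increasing order. Then dim K = 2 and the simplices of K are:

  0-simplices (5): [0], [1], [2], [3], [4]
  1-simplices (10): [0,1], [0,2], [0,3], [0,4], [1,2], [1,3], [1,4], [2,3], [2,4], [3,4]
  2-simplices (5): [0,1,2], [0,1,4], [0,3,4], [1,2,3], [2,3,4]

giving chain groups C_0 ≅ Z^5, C_1 ≅ Z^10, C_2 ≅ Z^5.

Boundary ∂_1: C_1 → C_0 is given by ∂[p,q] = [q] − [p]. For instance
  ∂[0,1] = [1] − [0].
This gives a 5×10 integer matrix of rank 4; reducing to Smith normal form yields diagonal entries (1,1,1,1).

Boundary ∂_2: C_2 → C_1 sends each 2-simplex [p,q,r] to [q,r] − [p,r] + [p,q]. For instance
  ∂[1,2,3] = [2,3] − [1,3] + [1,2],
  ∂[0,1,2] = [1,2] − [0,2] + [0,1].
The 10×5 boundary matrix has rank 5 and Smith normal form diag(1,1,1,1,1).

Now H_k = ker ∂_k / im ∂_{k+1}, so:

  H_0: rank C_0 − rank ∂_1 = 5 − 4 = 1, and the invariant factors of ∂_1 are all 1, so H_0 = Z.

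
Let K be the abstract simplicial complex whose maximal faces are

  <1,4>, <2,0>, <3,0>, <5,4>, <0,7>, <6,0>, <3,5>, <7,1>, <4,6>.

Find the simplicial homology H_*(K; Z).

Take the total order 0 < 1 < 2 < 3 < 4 < 5 < 6 < 7 on the vertex set. Then K (dimension 1) consists of the simplices:

  0-simplices (8): [0], [1], [2], [3], [4], [5], [6], [7]
  1-simplices (9): [0,2], [0,3], [0,6], [0,7], [1,4], [1,7], [3,5], [4,5], [4,6]

giving chain groups C_0 ≅ Z^8, C_1 ≅ Z^9.

∂_1: C_1 → C_0 sends each edge [p,q] (with p < q) to q − p. For instance
  ∂[4,6] = [6] − [4].
This gives a 8×9 integer matrix of rank 7; reducing to Smith normal form yields diagonal entries (1,1,1,1,1,1,1).

Reading off H_k = ker ∂_k / im ∂_{k+1}:

  H_0: rank C_0 − rank ∂_1 = 8 − 7 = 1, and the invariant factors of ∂_1 are all 1, so H_0 ≅ Z.
  H_1: rank ker ∂_1 − rank ∂_2 = (9 − 7) − 0 = 2, and there is no ∂_2, so H_1 ≅ Z^2.

H_0 ≅ Z,  H_1 ≅ Z^2.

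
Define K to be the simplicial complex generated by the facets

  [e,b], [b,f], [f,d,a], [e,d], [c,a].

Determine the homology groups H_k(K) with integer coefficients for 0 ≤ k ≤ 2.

H_0 ≅ Z,  H_1 ≅ Z,  H_2 = 0.

Fix the vertex order a < b < c < d < e < f and write every simplex with vertices in increasing order. Then dim K = 2 and the simplices of K are:

  0-simplices (6): a, b, c, d, e, f
  1-simplices (7): ac, ad, af, be, bf, de, df
  2-simplices (1): adf

so the chain groups are C_0 ≅ Z^6, C_1 ≅ Z^7, C_2 ≅ Z^1.

Boundary ∂_1: C_1 → C_0 maps an edge to its endpoints' difference, ∂[p,q] = q − p. For instance
  ∂be = e − b.
This gives a 6×7 integer matrix of rank 5; reducing to Smith normal form yields diagonal entries (1,1,1,1,1).

Boundary ∂_2: C_2 → C_1 acts by ∂[p,q,r] = [q,r] − [p,r] + [p,q]. For instance
  ∂adf = df − af + ad.
The resulting 7×1 matrix has rank 1, and its Smith normal form has invariant factors (1).

Now H_k = ker ∂_k / im ∂_{k+1}, so:

  H_0: rank C_0 − rank ∂_1 = 6 − 5 = 1, and the invariant factors of ∂_1 are all 1, so H_0 = Z.
  H_1: rank ker ∂_1 − rank ∂_2 = (7 − 5) − 1 = 1, and the invariant factors of ∂_2 are all 1, so H_1 = Z.
  H_2: rank ker ∂_2 − rank ∂_3 = (1 − 1) − 0 = 0, and there is no ∂_3, so H_2 = 0.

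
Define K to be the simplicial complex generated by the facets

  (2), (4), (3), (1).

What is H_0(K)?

H_0 ≅ Z^4.

Order the vertices as 1 < 2 < 3 < 4. Listing each simplex with vertices in this order, K has dimension 0 with simplices:

  0-simplices (4): [1], [2], [3], [4]

so the chain groups are C_0 ≅ Z^4.

Reading off H_k = ker ∂_k / im ∂_{k+1}:

  H_0: rank C_0 − rank ∂_1 = 4 − 0 = 4, and there is no ∂_1, so H_0 = Z^4.

(K is a triangulation of a set of 4 points.)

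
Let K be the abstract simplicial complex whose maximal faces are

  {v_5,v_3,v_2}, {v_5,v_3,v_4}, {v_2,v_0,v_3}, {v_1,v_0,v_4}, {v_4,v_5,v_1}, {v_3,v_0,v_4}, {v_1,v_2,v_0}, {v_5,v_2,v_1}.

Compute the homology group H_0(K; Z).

Order the vertices as v_0 < v_1 < v_2 < v_3 < v_4 < v_5. Listing each simplex with vertices in this order, K has dimension 2 with simplices:

  0-simplices (6): [v_0], [v_1], [v_2], [v_3], [v_4], [v_5]
  1-simplices (12): [v_0,v_1], [v_0,v_2], [v_0,v_3], [v_0,v_4], [v_1,v_2], [v_1,v_4], [v_1,v_5], [v_2,v_3], [v_2,v_5], [v_3,v_4], [v_3,v_5], [v_4,v_5]
  2-simplices (8): [v_0,v_1,v_2], [v_0,v_1,v_4], [v_0,v_2,v_3], [v_0,v_3,v_4], [v_1,v_2,v_5], [v_1,v_4,v_5], [v_2,v_3,v_5], [v_3,v_4,v_5]

so the chain groups are C_0 ≅ Z^6, C_1 ≅ Z^12, C_2 ≅ Z^8.

Boundary ∂_1: C_1 → C_0 is given by ∂[p,q] = [q] − [p]. For instance
  ∂[v_3,v_5] = [v_5] − [v_3].
This gives a 6×12 integer matrix of rank 5; reducing to Smith normal form yields diagonal entries (1,1,1,1,1).

The boundary map ∂_2: C_2 → C_1 sends each 2-simplex [p,q,r] to [q,r] − [p,r] + [p,q]. For instance
  ∂[v_1,v_2,v_5] = [v_2,v_5] − [v_1,v_5] + [v_1,v_2],
  ∂[v_2,v_3,v_5] = [v_3,v_5] − [v_2,v_5] + [v_2,v_3].
This gives a 12×8 integer matrix of rank 7; reducing to Smith normal form yields diagonal entries (1,1,1,1,1,1,1).

Computing H_k = (kernel of ∂_k) / (image of ∂_{k+1}):

  H_0: rank C_0 − rank ∂_1 = 6 − 5 = 1, and the invariant factors of ∂_1 are all 1, so H_0 ≅ Z.

H_0 ≅ Z.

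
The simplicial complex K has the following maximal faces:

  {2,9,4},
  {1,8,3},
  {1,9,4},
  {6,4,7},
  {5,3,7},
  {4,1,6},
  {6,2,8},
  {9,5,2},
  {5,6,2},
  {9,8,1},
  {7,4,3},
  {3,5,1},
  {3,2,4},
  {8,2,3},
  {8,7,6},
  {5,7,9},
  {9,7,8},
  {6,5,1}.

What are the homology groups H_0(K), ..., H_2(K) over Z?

H_0 ≅ Z,  H_1 ≅ Z^2,  H_2 ≅ Z.

Take the total order 1 < 2 < 3 < 4 < 5 < 6 < 7 < 8 < 9 on the vertex set. Then K (dimension 2) consists of the simplices:

  0-simplices (9): [1], [2], [3], [4], [5], [6], [7], [8], [9]
  1-simplices (27): (27 of them)
  2-simplices (18): [1,3,5], [1,3,8], [1,4,6], [1,4,9], [1,5,6], [1,8,9], [2,3,4], [2,3,8], [2,4,9], [2,5,6], [2,5,9], [2,6,8], [3,4,7], [3,5,7], [4,6,7], [5,7,9], [6,7,8], [7,8,9]

giving chain groups C_0 ≅ Z^9, C_1 ≅ Z^27, C_2 ≅ Z^18.

∂_1: C_1 → C_0 sends each edge [p,q] (with p < q) to q − p. For instance
  ∂[2,6] = [6] − [2].
As a 9×27 matrix over Z this has rank 8, with invariant factors (1,1,1,1,1,1,1,1).

Boundary ∂_2: C_2 → C_1 maps a triangle to the signed sum of its edges. For instance
  ∂[2,5,6] = [5,6] − [2,6] + [2,5],
  ∂[2,5,9] = [5,9] − [2,9] + [2,5].
This gives a 27×18 integer matrix of rank 17; reducing to Smith normal form yields diagonal entries (1,1,1,1,1,1,1,1,1,1,1,1,1,1,1,1,1).

Computing H_k = (kernel of ∂_k) / (image of ∂_{k+1}):

  H_0: rank C_0 − rank ∂_1 = 9 − 8 = 1, and the invariant factors of ∂_1 are all 1, so H_0 = Z.
  H_1: rank ker ∂_1 − rank ∂_2 = (27 − 8) − 17 = 2, and the invariant factors of ∂_2 are all 1, so H_1 = Z^2.
  H_2: rank ker ∂_2 − rank ∂_3 = (18 − 17) − 0 = 1, and there is no ∂_3, so H_2 = Z.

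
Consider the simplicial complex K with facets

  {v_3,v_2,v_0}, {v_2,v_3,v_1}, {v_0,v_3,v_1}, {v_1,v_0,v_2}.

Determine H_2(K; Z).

Order the vertices as v_0 < v_1 < v_2 < v_3. Listing each simplex with vertices in this order, K has dimension 2 with simplices:

  0-simplices (4): [v_0], [v_1], [v_2], [v_3]
  1-simplices (6): [v_0,v_1], [v_0,v_2], [v_0,v_3], [v_1,v_2], [v_1,v_3], [v_2,v_3]
  2-simplices (4): [v_0,v_1,v_2], [v_0,v_1,v_3], [v_0,v_2,v_3], [v_1,v_2,v_3]

Hence C_0 ≅ Z^4, C_1 ≅ Z^6, C_2 ≅ Z^4.

The boundary map ∂_1: C_1 → C_0 is given by ∂[p,q] = [q] − [p].
The 4×6 boundary matrix has rank 3 and Smith normal form diag(1,1,1).

The boundary map ∂_2: C_2 → C_1 maps a triangle to the signed sum of its edges. For instance
  ∂[v_0,v_1,v_2] = [v_1,v_2] − [v_0,v_2] + [v_0,v_1],
  ∂[v_1,v_2,v_3] = [v_2,v_3] − [v_1,v_3] + [v_1,v_2].
This gives a 6×4 integer matrix of rank 3; reducing to Smith normal form yields diagonal entries (1,1,1).

Reading off H_k = ker ∂_k / im ∂_{k+1}:

  H_2: rank ker ∂_2 − rank ∂_3 = (4 − 3) − 0 = 1, and there is no ∂_3, so H_2 = Z.

(K is a triangulation of the 2-sphere S^2.)

H_2 ≅ Z.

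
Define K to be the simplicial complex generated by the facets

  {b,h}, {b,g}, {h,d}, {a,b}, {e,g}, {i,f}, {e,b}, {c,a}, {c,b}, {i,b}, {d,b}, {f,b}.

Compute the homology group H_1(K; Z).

H_1 = Z^4.

Fix the vertex order a < b < c < d < e < f < g < h < i and write every simplex with vertices in increasing order. Then dim K = 1 and the simplices of K are:

  0-simplices (9): a, b, c, d, e, f, g, h, i
  1-simplices (12): ab, ac, bc, bd, be, bf, bg, bh, bi, dh, eg, fi

Hence C_0 ≅ Z^9, C_1 ≅ Z^12.

∂_1: C_1 → C_0 is given by ∂[p,q] = [q] − [p].
The 9×12 boundary matrix has rank 8 and Smith normal form diag(1,1,1,1,1,1,1,1).

From H_k ≅ ker(∂_k) / im(∂_{k+1}) we obtain:

  H_1: rank ker ∂_1 − rank ∂_2 = (12 − 8) − 0 = 4, and there is no ∂_2, so H_1 = Z^4.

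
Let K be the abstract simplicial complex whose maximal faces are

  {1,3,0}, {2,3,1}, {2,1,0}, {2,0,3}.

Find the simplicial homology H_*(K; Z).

We work with the vertex ordering 0 < 1 < 2 < 3. The simplices of K, each written with vertices in increasing order, are:

  0-simplices (4): [0], [1], [2], [3]
  1-simplices (6): [0,1], [0,2], [0,3], [1,2], [1,3], [2,3]
  2-simplices (4): [0,1,2], [0,1,3], [0,2,3], [1,2,3]

giving chain groups C_0 ≅ Z^4, C_1 ≅ Z^6, C_2 ≅ Z^4.

∂_1: C_1 → C_0 maps an edge to its endpoints' difference, ∂[p,q] = q − p. For instance
  ∂[1,2] = [2] − [1].
This gives a 4×6 integer matrix of rank 3; reducing to Smith normal form yields diagonal entries (1,1,1).

∂_2: C_2 → C_1 maps a triangle to the signed sum of its edges. For instance
  ∂[0,1,3] = [1,3] − [0,3] + [0,1],
  ∂[1,2,3] = [2,3] − [1,3] + [1,2].
As a 6×4 matrix over Z this has rank 3, with invariant factors (1,1,1).

Now H_k = ker ∂_k / im ∂_{k+1}, so:

  H_0: rank C_0 − rank ∂_1 = 4 − 3 = 1, and the invariant factors of ∂_1 are all 1, so H_0 = Z.
  H_1: rank ker ∂_1 − rank ∂_2 = (6 − 3) − 3 = 0, and the invariant factors of ∂_2 are all 1, so H_1 = 0.
  H_2: rank ker ∂_2 − rank ∂_3 = (4 − 3) − 0 = 1, and there is no ∂_3, so H_2 = Z.

H_0 = Z,  H_1 = 0,  H_2 = Z.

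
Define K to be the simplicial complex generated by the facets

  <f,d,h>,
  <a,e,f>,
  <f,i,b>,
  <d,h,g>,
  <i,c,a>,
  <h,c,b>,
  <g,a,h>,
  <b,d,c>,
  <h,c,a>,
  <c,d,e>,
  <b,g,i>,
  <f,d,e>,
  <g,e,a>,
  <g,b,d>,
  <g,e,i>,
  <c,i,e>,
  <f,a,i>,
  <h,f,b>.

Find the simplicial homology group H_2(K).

K has 9 vertices, 27 edges, 18 triangles.
rank ∂_2 = 18, rank ∂_3 = 0 ⇒ b_2 = 18 − 18 − 0 = 0. So H_2 = 0.

H_2 ≅ 0.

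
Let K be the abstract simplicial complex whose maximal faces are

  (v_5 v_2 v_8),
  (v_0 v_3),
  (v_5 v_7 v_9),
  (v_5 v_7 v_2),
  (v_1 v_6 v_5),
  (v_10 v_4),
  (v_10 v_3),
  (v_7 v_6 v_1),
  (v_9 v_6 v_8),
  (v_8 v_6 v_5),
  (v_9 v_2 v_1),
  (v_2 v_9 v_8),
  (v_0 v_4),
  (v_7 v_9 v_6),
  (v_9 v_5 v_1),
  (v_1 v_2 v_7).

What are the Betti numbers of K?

b_0 = 2, b_1 = 1, b_2 = 0.

Take the total order v_0 < v_1 < v_2 < v_3 < v_4 < v_5 < v_6 < v_7 < v_8 < v_9 < v_10 on the vertex set. Then K (dimension 2) consists of the simplices:

  0-simplices (11): [v_0], [v_1], [v_2], [v_3], [v_4], [v_5], [v_6], [v_7], [v_8], [v_9], [v_10]
  1-simplices (22): (22 of them)
  2-simplices (12): (12 of them)

giving chain groups C_0 ≅ Z^11, C_1 ≅ Z^22, C_2 ≅ Z^12.

The boundary map ∂_1: C_1 → C_0 sends each edge [p,q] (with p < q) to q − p.
As a 11×22 matrix over Z this has rank 9, with invariant factors (1,1,1,1,1,1,1,1,1).

The boundary map ∂_2: C_2 → C_1 maps a triangle to the signed sum of its edges. For instance
  ∂[v_2,v_5,v_8] = [v_5,v_8] − [v_2,v_8] + [v_2,v_5],
  ∂[v_1,v_2,v_9] = [v_2,v_9] − [v_1,v_9] + [v_1,v_2].
The resulting 22×12 matrix has rank 12, and its Smith normal form has invariant factors (1,1,1,1,1,1,1,1,1,1,1,2).

Now H_k = ker ∂_k / im ∂_{k+1}, so:

  H_0: rank C_0 − rank ∂_1 = 11 − 9 = 2, and the invariant factors of ∂_1 are all 1, so H_0 ≅ Z^2.
  H_1: rank ker ∂_1 − rank ∂_2 = (22 − 9) − 12 = 1, and ∂_2 has invariant factor 2 > 1, so H_1 ≅ Z ⊕ Z/2Z.
  H_2: rank ker ∂_2 − rank ∂_3 = (12 − 12) − 0 = 0, and there is no ∂_3, so H_2 ≅ 0.

Hence the Betti numbers are b_0 = 2, b_1 = 1, b_2 = 0.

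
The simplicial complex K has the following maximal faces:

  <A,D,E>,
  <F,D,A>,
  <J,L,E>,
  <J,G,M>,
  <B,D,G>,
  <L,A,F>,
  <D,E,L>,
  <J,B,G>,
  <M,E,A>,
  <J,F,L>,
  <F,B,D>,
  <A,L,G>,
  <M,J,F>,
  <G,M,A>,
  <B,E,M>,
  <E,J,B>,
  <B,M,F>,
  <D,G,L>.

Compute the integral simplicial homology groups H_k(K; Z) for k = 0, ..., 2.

H_0 = Z,  H_1 = Z ⊕ Z_2,  H_2 = 0.

Order the vertices as A < B < D < E < F < G < J < L < M. Listing each simplex with vertices in this order, K has dimension 2 with simplices:

  0-simplices (9): A, B, D, E, F, G, J, L, M
  1-simplices (27): AD, AE, AF, AG, AL, AM, BD, BE, BF, BG, BJ, BM, DE, DF, DG, DL, EJ, EL, EM, FJ, FL, FM, GJ, GL, GM, JL, JM
  2-simplices (18): ADE, ADF, AEM, AFL, AGL, AGM, BDF, BDG, BEJ, BEM, BFM, BGJ, DEL, DGL, EJL, FJL, FJM, GJM

so the chain groups are C_0 ≅ Z^9, C_1 ≅ Z^27, C_2 ≅ Z^18.

∂_1: C_1 → C_0 is given by ∂[p,q] = [q] − [p]. For instance
  ∂AD = D − A.
The resulting 9×27 matrix has rank 8, and its Smith normal form has invariant factors (1,1,1,1,1,1,1,1).

The boundary map ∂_2: C_2 → C_1 acts by ∂[p,q,r] = [q,r] − [p,r] + [p,q]. For instance
  ∂AGM = GM − AM + AG,
  ∂AEM = EM − AM + AE.
As a 27×18 matrix over Z this has rank 18, with invariant factors (1,1,1,1,1,1,1,1,1,1,1,1,1,1,1,1,1,2).

Now H_k = ker ∂_k / im ∂_{k+1}, so:

  H_0: rank C_0 − rank ∂_1 = 9 − 8 = 1, and the invariant factors of ∂_1 are all 1, so H_0 ≅ Z.
  H_1: rank ker ∂_1 − rank ∂_2 = (27 − 8) − 18 = 1, and ∂_2 has invariant factor 2 > 1, so H_1 ≅ Z ⊕ Z_2.
  H_2: rank ker ∂_2 − rank ∂_3 = (18 − 18) − 0 = 0, and there is no ∂_3, so H_2 ≅ 0.

As a check, the Euler characteristic is 9 − 27 + 18 = 0, which agrees with 1 − 1 + 0 = 0.
(K is a triangulation of the Klein bottle.)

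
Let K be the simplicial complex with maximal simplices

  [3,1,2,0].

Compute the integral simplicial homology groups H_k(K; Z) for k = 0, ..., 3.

H_0 = Z,  H_1 = 0,  H_2 = 0,  H_3 = 0.

We work with the vertex ordering 0 < 1 < 2 < 3. The simplices of K, each written with vertices in increasing order, are:

  0-simplices (4): [0], [1], [2], [3]
  1-simplices (6): [0,1], [0,2], [0,3], [1,2], [1,3], [2,3]
  2-simplices (4): [0,1,2], [0,1,3], [0,2,3], [1,2,3]
  3-simplices (1): [0,1,2,3]

giving chain groups C_0 ≅ Z^4, C_1 ≅ Z^6, C_2 ≅ Z^4, C_3 ≅ Z^1.

The boundary map ∂_1: C_1 → C_0 is given by ∂[p,q] = [q] − [p]. For instance
  ∂[0,3] = [3] − [0].
As a 4×6 matrix over Z this has rank 3, with invariant factors (1,1,1).

Boundary ∂_2: C_2 → C_1 maps a triangle to the signed sum of its edges. For instance
  ∂[0,1,2] = [1,2] − [0,2] + [0,1],
  ∂[1,2,3] = [2,3] − [1,3] + [1,2].
As a 6×4 matrix over Z this has rank 3, with invariant factors (1,1,1).

∂_3: C_3 → C_2 sends each 3-simplex σ to the alternating sum Σ_i (−1)^i (σ with its i-th vertex removed). For instance
  ∂[0,1,2,3] = [1,2,3] − [0,2,3] + [0,1,3] − [0,1,2].
The resulting 4×1 matrix has rank 1, and its Smith normal form has invariant factors (1).

From H_k ≅ ker(∂_k) / im(∂_{k+1}) we obtain:

  H_0: rank C_0 − rank ∂_1 = 4 − 3 = 1, and the invariant factors of ∂_1 are all 1, so H_0 ≅ Z.
  H_1: rank ker ∂_1 − rank ∂_2 = (6 − 3) − 3 = 0, and the invariant factors of ∂_2 are all 1, so H_1 ≅ 0.
  H_2: rank ker ∂_2 − rank ∂_3 = (4 − 3) − 1 = 0, and the invariant factors of ∂_3 are all 1, so H_2 ≅ 0.
  H_3: rank ker ∂_3 − rank ∂_4 = (1 − 1) − 0 = 0, and there is no ∂_4, so H_3 ≅ 0.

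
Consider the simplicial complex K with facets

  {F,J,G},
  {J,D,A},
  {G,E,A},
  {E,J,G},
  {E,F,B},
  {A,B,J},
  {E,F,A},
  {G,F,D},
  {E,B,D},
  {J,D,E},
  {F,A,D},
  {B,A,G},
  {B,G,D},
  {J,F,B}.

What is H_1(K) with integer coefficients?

H_1 = Z^2.

Fix the vertex order A < B < D < E < F < G < J and write every simplex with vertices in increasing order. Then dim K = 2 and the simplices of K are:

  0-simplices (7): A, B, D, E, F, G, J
  1-simplices (21): AB, AD, AE, AF, AG, AJ, BD, BE, BF, BG, BJ, DE, DF, DG, DJ, EF, EG, EJ, FG, FJ, GJ
  2-simplices (14): ABG, ABJ, ADF, ADJ, AEF, AEG, BDE, BDG, BEF, BFJ, DEJ, DFG, EGJ, FGJ

giving chain groups C_0 ≅ Z^7, C_1 ≅ Z^21, C_2 ≅ Z^14.

Boundary ∂_1: C_1 → C_0 maps an edge to its endpoints' difference, ∂[p,q] = q − p. For instance
  ∂AF = F − A.
This gives a 7×21 integer matrix of rank 6; reducing to Smith normal form yields diagonal entries (1,1,1,1,1,1).

The boundary map ∂_2: C_2 → C_1 maps a triangle to the signed sum of its edges. For instance
  ∂ADF = DF − AF + AD,
  ∂ABG = BG − AG + AB.
The resulting 21×14 matrix has rank 13, and its Smith normal form has invariant factors (1,1,1,1,1,1,1,1,1,1,1,1,1).

Reading off H_k = ker ∂_k / im ∂_{k+1}:

  H_1: rank ker ∂_1 − rank ∂_2 = (21 − 6) − 13 = 2, and the invariant factors of ∂_2 are all 1, so H_1 = Z^2.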